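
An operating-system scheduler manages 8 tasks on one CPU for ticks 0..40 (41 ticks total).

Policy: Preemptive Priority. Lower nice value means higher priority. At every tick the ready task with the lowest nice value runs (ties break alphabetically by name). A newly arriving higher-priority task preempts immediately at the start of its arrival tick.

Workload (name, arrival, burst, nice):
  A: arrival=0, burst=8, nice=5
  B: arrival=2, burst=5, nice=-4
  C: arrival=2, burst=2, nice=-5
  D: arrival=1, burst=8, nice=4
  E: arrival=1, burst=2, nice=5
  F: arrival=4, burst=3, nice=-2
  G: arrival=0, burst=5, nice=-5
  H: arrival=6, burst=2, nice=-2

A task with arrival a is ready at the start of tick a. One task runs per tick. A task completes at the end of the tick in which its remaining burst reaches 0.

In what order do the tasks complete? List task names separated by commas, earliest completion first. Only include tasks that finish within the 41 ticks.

t=0: ready={A,G} → run G
t=1: ready={A,D,E,G} → run G
t=2: ready={A,B,C,D,E,G} → run C
t=3: ready={A,B,C,D,E,G} → run C
t=4: ready={A,B,D,E,F,G} → run G
t=5: ready={A,B,D,E,F,G} → run G
t=6: ready={A,B,D,E,F,G,H} → run G
t=7: ready={A,B,D,E,F,H} → run B
t=8: ready={A,B,D,E,F,H} → run B
t=9: ready={A,B,D,E,F,H} → run B
t=10: ready={A,B,D,E,F,H} → run B
t=11: ready={A,B,D,E,F,H} → run B
t=12: ready={A,D,E,F,H} → run F
t=13: ready={A,D,E,F,H} → run F
t=14: ready={A,D,E,F,H} → run F
t=15: ready={A,D,E,H} → run H
t=16: ready={A,D,E,H} → run H
t=17: ready={A,D,E} → run D
t=18: ready={A,D,E} → run D
t=19: ready={A,D,E} → run D
t=20: ready={A,D,E} → run D
t=21: ready={A,D,E} → run D
t=22: ready={A,D,E} → run D
t=23: ready={A,D,E} → run D
t=24: ready={A,D,E} → run D
t=25: ready={A,E} → run A
t=26: ready={A,E} → run A
t=27: ready={A,E} → run A
t=28: ready={A,E} → run A
t=29: ready={A,E} → run A
t=30: ready={A,E} → run A
t=31: ready={A,E} → run A
t=32: ready={A,E} → run A
t=33: ready={E} → run E
t=34: ready={E} → run E
t=35: (idle)
t=36: (idle)
t=37: (idle)
t=38: (idle)
t=39: (idle)
t=40: (idle)

completion order = C, G, B, F, H, D, A, E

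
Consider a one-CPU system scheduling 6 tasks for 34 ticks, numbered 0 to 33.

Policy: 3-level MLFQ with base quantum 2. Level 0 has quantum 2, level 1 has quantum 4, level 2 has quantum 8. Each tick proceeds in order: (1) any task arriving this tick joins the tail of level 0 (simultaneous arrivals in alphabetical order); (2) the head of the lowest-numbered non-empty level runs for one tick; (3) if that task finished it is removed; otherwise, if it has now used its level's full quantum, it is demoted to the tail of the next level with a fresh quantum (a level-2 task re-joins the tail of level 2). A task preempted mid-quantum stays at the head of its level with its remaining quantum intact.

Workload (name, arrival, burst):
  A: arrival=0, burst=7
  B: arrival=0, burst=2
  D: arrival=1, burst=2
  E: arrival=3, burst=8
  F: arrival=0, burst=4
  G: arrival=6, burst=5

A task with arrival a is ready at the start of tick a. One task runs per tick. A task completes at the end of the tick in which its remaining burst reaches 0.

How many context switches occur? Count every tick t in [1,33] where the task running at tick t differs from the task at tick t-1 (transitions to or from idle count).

context switches = 12

t=0: L0/L1/L2 = ABF/-/- → run A
t=1: L0/L1/L2 = ABFD/-/- → run A
t=2: L0/L1/L2 = BFD/A/- → run B
t=3: L0/L1/L2 = BFDE/A/- → run B
t=4: L0/L1/L2 = FDE/A/- → run F
t=5: L0/L1/L2 = FDE/A/- → run F
t=6: L0/L1/L2 = DEG/AF/- → run D
t=7: L0/L1/L2 = DEG/AF/- → run D
t=8: L0/L1/L2 = EG/AF/- → run E
t=9: L0/L1/L2 = EG/AF/- → run E
t=10: L0/L1/L2 = G/AFE/- → run G
t=11: L0/L1/L2 = G/AFE/- → run G
t=12: L0/L1/L2 = -/AFEG/- → run A
t=13: L0/L1/L2 = -/AFEG/- → run A
t=14: L0/L1/L2 = -/AFEG/- → run A
t=15: L0/L1/L2 = -/AFEG/- → run A
t=16: L0/L1/L2 = -/FEG/A → run F
t=17: L0/L1/L2 = -/FEG/A → run F
t=18: L0/L1/L2 = -/EG/A → run E
t=19: L0/L1/L2 = -/EG/A → run E
t=20: L0/L1/L2 = -/EG/A → run E
t=21: L0/L1/L2 = -/EG/A → run E
t=22: L0/L1/L2 = -/G/AE → run G
t=23: L0/L1/L2 = -/G/AE → run G
t=24: L0/L1/L2 = -/G/AE → run G
t=25: L0/L1/L2 = -/-/AE → run A
t=26: L0/L1/L2 = -/-/E → run E
t=27: L0/L1/L2 = -/-/E → run E
t=28: (idle)
t=29: (idle)
t=30: (idle)
t=31: (idle)
t=32: (idle)
t=33: (idle)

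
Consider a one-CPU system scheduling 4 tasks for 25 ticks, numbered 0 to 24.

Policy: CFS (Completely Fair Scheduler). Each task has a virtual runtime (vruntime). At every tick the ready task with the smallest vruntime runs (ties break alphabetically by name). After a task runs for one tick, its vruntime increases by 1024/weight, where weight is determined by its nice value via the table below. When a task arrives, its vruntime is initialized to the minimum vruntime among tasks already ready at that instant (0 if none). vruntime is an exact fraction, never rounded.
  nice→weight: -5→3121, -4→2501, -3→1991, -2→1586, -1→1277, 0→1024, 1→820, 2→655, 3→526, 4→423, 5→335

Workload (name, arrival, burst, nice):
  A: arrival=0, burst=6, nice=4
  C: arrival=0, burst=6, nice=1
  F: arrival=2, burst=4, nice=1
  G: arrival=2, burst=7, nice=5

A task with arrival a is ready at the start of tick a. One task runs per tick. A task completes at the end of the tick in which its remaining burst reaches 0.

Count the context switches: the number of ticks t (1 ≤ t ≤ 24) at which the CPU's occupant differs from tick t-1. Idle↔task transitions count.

t=0: vr[A=0 C=0] → run A
t=1: vr[A=1024/423 C=0] → run C
t=2: vr[A=1024/423 C=256/205 F=256/205 G=256/205] → run C
t=3: vr[A=1024/423 C=512/205 F=256/205 G=256/205] → run F
t=4: vr[A=1024/423 C=512/205 F=512/205 G=256/205] → run G
t=5: vr[A=1024/423 C=512/205 F=512/205 G=59136/13735] → run A
t=6: vr[A=2048/423 C=512/205 F=512/205 G=59136/13735] → run C
t=7: vr[A=2048/423 C=768/205 F=512/205 G=59136/13735] → run F
t=8: vr[A=2048/423 C=768/205 F=768/205 G=59136/13735] → run C
t=9: vr[A=2048/423 C=1024/205 F=768/205 G=59136/13735] → run F
t=10: vr[A=2048/423 C=1024/205 F=1024/205 G=59136/13735] → run G
t=11: vr[A=2048/423 C=1024/205 F=1024/205 G=20224/2747] → run A
t=12: vr[A=1024/141 C=1024/205 F=1024/205 G=20224/2747] → run C
t=13: vr[A=1024/141 C=256/41 F=1024/205 G=20224/2747] → run F
t=14: vr[A=1024/141 C=256/41 G=20224/2747] → run C
t=15: vr[A=1024/141 G=20224/2747] → run A
t=16: vr[A=4096/423 G=20224/2747] → run G
t=17: vr[A=4096/423 G=143104/13735] → run A
t=18: vr[A=5120/423 G=143104/13735] → run G
t=19: vr[A=5120/423 G=185088/13735] → run A
t=20: vr[G=185088/13735] → run G
t=21: vr[G=227072/13735] → run G
t=22: vr[G=269056/13735] → run G
t=23: (idle)
t=24: (idle)

context switches = 20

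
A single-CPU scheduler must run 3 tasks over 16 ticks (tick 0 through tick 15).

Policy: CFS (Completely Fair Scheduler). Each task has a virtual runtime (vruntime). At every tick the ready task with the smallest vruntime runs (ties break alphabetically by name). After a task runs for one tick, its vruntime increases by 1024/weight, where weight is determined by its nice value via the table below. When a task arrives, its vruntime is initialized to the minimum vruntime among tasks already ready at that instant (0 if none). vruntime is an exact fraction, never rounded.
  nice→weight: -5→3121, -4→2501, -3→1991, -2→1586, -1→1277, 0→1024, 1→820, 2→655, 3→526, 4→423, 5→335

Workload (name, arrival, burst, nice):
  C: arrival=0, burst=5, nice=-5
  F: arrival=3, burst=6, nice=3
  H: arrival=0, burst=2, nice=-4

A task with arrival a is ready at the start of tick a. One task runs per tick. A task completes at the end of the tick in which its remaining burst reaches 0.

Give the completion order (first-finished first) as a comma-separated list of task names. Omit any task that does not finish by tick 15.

t=0: vr[C=0 H=0] → run C
t=1: vr[C=1024/3121 H=0] → run H
t=2: vr[C=1024/3121 H=1024/2501] → run C
t=3: vr[C=2048/3121 F=1024/2501 H=1024/2501] → run F
t=4: vr[C=2048/3121 F=1549824/657763 H=1024/2501] → run H
t=5: vr[C=2048/3121 F=1549824/657763] → run C
t=6: vr[C=3072/3121 F=1549824/657763] → run C
t=7: vr[C=4096/3121 F=1549824/657763] → run C
t=8: vr[F=1549824/657763] → run F
t=9: vr[F=2830336/657763] → run F
t=10: vr[F=4110848/657763] → run F
t=11: vr[F=5391360/657763] → run F
t=12: vr[F=6671872/657763] → run F
t=13: (idle)
t=14: (idle)
t=15: (idle)

completion order = H, C, F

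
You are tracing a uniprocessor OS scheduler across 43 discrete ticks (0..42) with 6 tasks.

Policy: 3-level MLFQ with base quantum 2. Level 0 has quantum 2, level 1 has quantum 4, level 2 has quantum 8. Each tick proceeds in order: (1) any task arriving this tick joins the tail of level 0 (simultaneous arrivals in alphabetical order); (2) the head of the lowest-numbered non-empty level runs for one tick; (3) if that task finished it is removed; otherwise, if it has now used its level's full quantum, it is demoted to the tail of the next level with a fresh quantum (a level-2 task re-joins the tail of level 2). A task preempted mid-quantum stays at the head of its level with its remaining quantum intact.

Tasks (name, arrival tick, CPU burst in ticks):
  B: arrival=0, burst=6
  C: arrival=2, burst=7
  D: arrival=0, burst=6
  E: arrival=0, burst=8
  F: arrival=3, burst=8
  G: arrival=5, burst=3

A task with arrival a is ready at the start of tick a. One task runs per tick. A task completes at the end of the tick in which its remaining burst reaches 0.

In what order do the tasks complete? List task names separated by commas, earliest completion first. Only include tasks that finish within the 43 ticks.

completion order = B, D, G, E, C, F

t=0: L0/L1/L2 = BDE/-/- → run B
t=1: L0/L1/L2 = BDE/-/- → run B
t=2: L0/L1/L2 = DEC/B/- → run D
t=3: L0/L1/L2 = DECF/B/- → run D
t=4: L0/L1/L2 = ECF/BD/- → run E
t=5: L0/L1/L2 = ECFG/BD/- → run E
t=6: L0/L1/L2 = CFG/BDE/- → run C
t=7: L0/L1/L2 = CFG/BDE/- → run C
t=8: L0/L1/L2 = FG/BDEC/- → run F
t=9: L0/L1/L2 = FG/BDEC/- → run F
t=10: L0/L1/L2 = G/BDECF/- → run G
t=11: L0/L1/L2 = G/BDECF/- → run G
t=12: L0/L1/L2 = -/BDECFG/- → run B
t=13: L0/L1/L2 = -/BDECFG/- → run B
t=14: L0/L1/L2 = -/BDECFG/- → run B
t=15: L0/L1/L2 = -/BDECFG/- → run B
t=16: L0/L1/L2 = -/DECFG/- → run D
t=17: L0/L1/L2 = -/DECFG/- → run D
t=18: L0/L1/L2 = -/DECFG/- → run D
t=19: L0/L1/L2 = -/DECFG/- → run D
t=20: L0/L1/L2 = -/ECFG/- → run E
t=21: L0/L1/L2 = -/ECFG/- → run E
t=22: L0/L1/L2 = -/ECFG/- → run E
t=23: L0/L1/L2 = -/ECFG/- → run E
t=24: L0/L1/L2 = -/CFG/E → run C
t=25: L0/L1/L2 = -/CFG/E → run C
t=26: L0/L1/L2 = -/CFG/E → run C
t=27: L0/L1/L2 = -/CFG/E → run C
t=28: L0/L1/L2 = -/FG/EC → run F
t=29: L0/L1/L2 = -/FG/EC → run F
t=30: L0/L1/L2 = -/FG/EC → run F
t=31: L0/L1/L2 = -/FG/EC → run F
t=32: L0/L1/L2 = -/G/ECF → run G
t=33: L0/L1/L2 = -/-/ECF → run E
t=34: L0/L1/L2 = -/-/ECF → run E
t=35: L0/L1/L2 = -/-/CF → run C
t=36: L0/L1/L2 = -/-/F → run F
t=37: L0/L1/L2 = -/-/F → run F
t=38: (idle)
t=39: (idle)
t=40: (idle)
t=41: (idle)
t=42: (idle)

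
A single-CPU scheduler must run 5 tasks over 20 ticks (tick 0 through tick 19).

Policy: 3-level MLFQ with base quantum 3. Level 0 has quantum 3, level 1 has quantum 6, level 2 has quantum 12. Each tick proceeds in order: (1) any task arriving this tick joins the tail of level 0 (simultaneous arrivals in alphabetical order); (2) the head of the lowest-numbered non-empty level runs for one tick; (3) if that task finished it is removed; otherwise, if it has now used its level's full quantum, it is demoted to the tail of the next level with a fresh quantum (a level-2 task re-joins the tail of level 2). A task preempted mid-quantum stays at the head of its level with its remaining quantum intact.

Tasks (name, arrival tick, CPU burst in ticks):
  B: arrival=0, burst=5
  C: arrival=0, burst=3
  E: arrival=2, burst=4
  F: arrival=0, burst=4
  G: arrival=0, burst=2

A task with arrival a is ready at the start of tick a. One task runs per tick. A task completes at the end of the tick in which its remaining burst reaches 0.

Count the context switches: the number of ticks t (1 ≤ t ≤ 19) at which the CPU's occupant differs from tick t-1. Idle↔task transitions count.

context switches = 8

t=0: L0/L1/L2 = BCFG/-/- → run B
t=1: L0/L1/L2 = BCFG/-/- → run B
t=2: L0/L1/L2 = BCFGE/-/- → run B
t=3: L0/L1/L2 = CFGE/B/- → run C
t=4: L0/L1/L2 = CFGE/B/- → run C
t=5: L0/L1/L2 = CFGE/B/- → run C
t=6: L0/L1/L2 = FGE/B/- → run F
t=7: L0/L1/L2 = FGE/B/- → run F
t=8: L0/L1/L2 = FGE/B/- → run F
t=9: L0/L1/L2 = GE/BF/- → run G
t=10: L0/L1/L2 = GE/BF/- → run G
t=11: L0/L1/L2 = E/BF/- → run E
t=12: L0/L1/L2 = E/BF/- → run E
t=13: L0/L1/L2 = E/BF/- → run E
t=14: L0/L1/L2 = -/BFE/- → run B
t=15: L0/L1/L2 = -/BFE/- → run B
t=16: L0/L1/L2 = -/FE/- → run F
t=17: L0/L1/L2 = -/E/- → run E
t=18: (idle)
t=19: (idle)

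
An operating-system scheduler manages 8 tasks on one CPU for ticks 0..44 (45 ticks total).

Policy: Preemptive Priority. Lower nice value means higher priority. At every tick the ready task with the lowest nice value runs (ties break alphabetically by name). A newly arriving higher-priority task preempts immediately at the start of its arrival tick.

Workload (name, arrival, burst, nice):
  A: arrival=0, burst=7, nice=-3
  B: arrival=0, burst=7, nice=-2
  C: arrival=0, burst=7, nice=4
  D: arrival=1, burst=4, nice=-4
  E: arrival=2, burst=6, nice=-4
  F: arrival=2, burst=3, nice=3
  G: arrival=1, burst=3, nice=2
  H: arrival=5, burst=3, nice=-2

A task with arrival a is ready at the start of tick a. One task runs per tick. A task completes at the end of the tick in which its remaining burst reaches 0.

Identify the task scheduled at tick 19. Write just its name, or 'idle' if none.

running at tick 19 = B

t=0: ready={A,B,C} → run A
t=1: ready={A,B,C,D,G} → run D
t=2: ready={A,B,C,D,E,F,G} → run D
t=3: ready={A,B,C,D,E,F,G} → run D
t=4: ready={A,B,C,D,E,F,G} → run D
t=5: ready={A,B,C,E,F,G,H} → run E
t=6: ready={A,B,C,E,F,G,H} → run E
t=7: ready={A,B,C,E,F,G,H} → run E
t=8: ready={A,B,C,E,F,G,H} → run E
t=9: ready={A,B,C,E,F,G,H} → run E
t=10: ready={A,B,C,E,F,G,H} → run E
t=11: ready={A,B,C,F,G,H} → run A
t=12: ready={A,B,C,F,G,H} → run A
t=13: ready={A,B,C,F,G,H} → run A
t=14: ready={A,B,C,F,G,H} → run A
t=15: ready={A,B,C,F,G,H} → run A
t=16: ready={A,B,C,F,G,H} → run A
t=17: ready={B,C,F,G,H} → run B
t=18: ready={B,C,F,G,H} → run B
t=19: ready={B,C,F,G,H} → run B
t=20: ready={B,C,F,G,H} → run B
t=21: ready={B,C,F,G,H} → run B
t=22: ready={B,C,F,G,H} → run B
t=23: ready={B,C,F,G,H} → run B
t=24: ready={C,F,G,H} → run H
t=25: ready={C,F,G,H} → run H
t=26: ready={C,F,G,H} → run H
t=27: ready={C,F,G} → run G
t=28: ready={C,F,G} → run G
t=29: ready={C,F,G} → run G
t=30: ready={C,F} → run F
t=31: ready={C,F} → run F
t=32: ready={C,F} → run F
t=33: ready={C} → run C
t=34: ready={C} → run C
t=35: ready={C} → run C
t=36: ready={C} → run C
t=37: ready={C} → run C
t=38: ready={C} → run C
t=39: ready={C} → run C
t=40: (idle)
t=41: (idle)
t=42: (idle)
t=43: (idle)
t=44: (idle)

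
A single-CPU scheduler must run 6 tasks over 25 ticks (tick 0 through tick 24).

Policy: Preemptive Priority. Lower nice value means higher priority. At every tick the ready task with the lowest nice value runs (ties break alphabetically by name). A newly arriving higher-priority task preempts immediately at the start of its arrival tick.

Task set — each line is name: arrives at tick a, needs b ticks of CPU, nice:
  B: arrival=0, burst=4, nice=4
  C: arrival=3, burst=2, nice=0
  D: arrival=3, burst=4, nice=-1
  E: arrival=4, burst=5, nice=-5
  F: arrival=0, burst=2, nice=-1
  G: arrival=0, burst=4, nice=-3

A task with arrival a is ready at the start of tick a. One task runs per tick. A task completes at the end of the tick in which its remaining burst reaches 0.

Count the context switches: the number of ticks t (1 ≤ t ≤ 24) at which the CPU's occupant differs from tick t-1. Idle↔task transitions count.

t=0: ready={B,F,G} → run G
t=1: ready={B,F,G} → run G
t=2: ready={B,F,G} → run G
t=3: ready={B,C,D,F,G} → run G
t=4: ready={B,C,D,E,F} → run E
t=5: ready={B,C,D,E,F} → run E
t=6: ready={B,C,D,E,F} → run E
t=7: ready={B,C,D,E,F} → run E
t=8: ready={B,C,D,E,F} → run E
t=9: ready={B,C,D,F} → run D
t=10: ready={B,C,D,F} → run D
t=11: ready={B,C,D,F} → run D
t=12: ready={B,C,D,F} → run D
t=13: ready={B,C,F} → run F
t=14: ready={B,C,F} → run F
t=15: ready={B,C} → run C
t=16: ready={B,C} → run C
t=17: ready={B} → run B
t=18: ready={B} → run B
t=19: ready={B} → run B
t=20: ready={B} → run B
t=21: (idle)
t=22: (idle)
t=23: (idle)
t=24: (idle)

context switches = 6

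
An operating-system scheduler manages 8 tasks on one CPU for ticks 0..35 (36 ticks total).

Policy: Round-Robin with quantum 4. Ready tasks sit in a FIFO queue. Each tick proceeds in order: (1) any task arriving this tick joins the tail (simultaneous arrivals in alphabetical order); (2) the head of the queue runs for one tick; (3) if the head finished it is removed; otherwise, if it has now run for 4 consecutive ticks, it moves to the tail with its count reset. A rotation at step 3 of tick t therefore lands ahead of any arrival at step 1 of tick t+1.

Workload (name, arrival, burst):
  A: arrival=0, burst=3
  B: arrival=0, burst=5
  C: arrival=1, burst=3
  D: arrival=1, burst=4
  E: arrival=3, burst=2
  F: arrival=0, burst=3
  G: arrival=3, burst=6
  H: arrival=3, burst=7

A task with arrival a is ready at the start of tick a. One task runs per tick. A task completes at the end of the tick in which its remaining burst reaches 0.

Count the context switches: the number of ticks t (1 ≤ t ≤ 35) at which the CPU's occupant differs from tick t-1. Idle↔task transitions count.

context switches = 11

t=0: queue=[A,B,F] q_used=0 → run A
t=1: queue=[A,B,F,C,D] q_used=1 → run A
t=2: queue=[A,B,F,C,D] q_used=2 → run A
t=3: queue=[B,F,C,D,E,G,H] q_used=0 → run B
t=4: queue=[B,F,C,D,E,G,H] q_used=1 → run B
t=5: queue=[B,F,C,D,E,G,H] q_used=2 → run B
t=6: queue=[B,F,C,D,E,G,H] q_used=3 → run B
t=7: queue=[F,C,D,E,G,H,B] q_used=0 → run F
t=8: queue=[F,C,D,E,G,H,B] q_used=1 → run F
t=9: queue=[F,C,D,E,G,H,B] q_used=2 → run F
t=10: queue=[C,D,E,G,H,B] q_used=0 → run C
t=11: queue=[C,D,E,G,H,B] q_used=1 → run C
t=12: queue=[C,D,E,G,H,B] q_used=2 → run C
t=13: queue=[D,E,G,H,B] q_used=0 → run D
t=14: queue=[D,E,G,H,B] q_used=1 → run D
t=15: queue=[D,E,G,H,B] q_used=2 → run D
t=16: queue=[D,E,G,H,B] q_used=3 → run D
t=17: queue=[E,G,H,B] q_used=0 → run E
t=18: queue=[E,G,H,B] q_used=1 → run E
t=19: queue=[G,H,B] q_used=0 → run G
t=20: queue=[G,H,B] q_used=1 → run G
t=21: queue=[G,H,B] q_used=2 → run G
t=22: queue=[G,H,B] q_used=3 → run G
t=23: queue=[H,B,G] q_used=0 → run H
t=24: queue=[H,B,G] q_used=1 → run H
t=25: queue=[H,B,G] q_used=2 → run H
t=26: queue=[H,B,G] q_used=3 → run H
t=27: queue=[B,G,H] q_used=0 → run B
t=28: queue=[G,H] q_used=0 → run G
t=29: queue=[G,H] q_used=1 → run G
t=30: queue=[H] q_used=0 → run H
t=31: queue=[H] q_used=1 → run H
t=32: queue=[H] q_used=2 → run H
t=33: (idle)
t=34: (idle)
t=35: (idle)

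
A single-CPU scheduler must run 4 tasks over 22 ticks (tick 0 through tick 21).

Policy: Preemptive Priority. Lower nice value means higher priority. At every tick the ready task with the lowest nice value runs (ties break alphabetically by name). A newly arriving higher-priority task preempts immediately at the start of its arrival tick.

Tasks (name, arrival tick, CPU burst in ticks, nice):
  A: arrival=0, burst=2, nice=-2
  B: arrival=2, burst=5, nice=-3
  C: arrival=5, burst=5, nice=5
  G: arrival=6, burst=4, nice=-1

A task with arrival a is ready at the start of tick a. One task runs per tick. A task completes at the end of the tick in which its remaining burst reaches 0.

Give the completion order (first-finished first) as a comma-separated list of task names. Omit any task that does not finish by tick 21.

completion order = A, B, G, C

t=0: ready={A} → run A
t=1: ready={A} → run A
t=2: ready={B} → run B
t=3: ready={B} → run B
t=4: ready={B} → run B
t=5: ready={B,C} → run B
t=6: ready={B,C,G} → run B
t=7: ready={C,G} → run G
t=8: ready={C,G} → run G
t=9: ready={C,G} → run G
t=10: ready={C,G} → run G
t=11: ready={C} → run C
t=12: ready={C} → run C
t=13: ready={C} → run C
t=14: ready={C} → run C
t=15: ready={C} → run C
t=16: (idle)
t=17: (idle)
t=18: (idle)
t=19: (idle)
t=20: (idle)
t=21: (idle)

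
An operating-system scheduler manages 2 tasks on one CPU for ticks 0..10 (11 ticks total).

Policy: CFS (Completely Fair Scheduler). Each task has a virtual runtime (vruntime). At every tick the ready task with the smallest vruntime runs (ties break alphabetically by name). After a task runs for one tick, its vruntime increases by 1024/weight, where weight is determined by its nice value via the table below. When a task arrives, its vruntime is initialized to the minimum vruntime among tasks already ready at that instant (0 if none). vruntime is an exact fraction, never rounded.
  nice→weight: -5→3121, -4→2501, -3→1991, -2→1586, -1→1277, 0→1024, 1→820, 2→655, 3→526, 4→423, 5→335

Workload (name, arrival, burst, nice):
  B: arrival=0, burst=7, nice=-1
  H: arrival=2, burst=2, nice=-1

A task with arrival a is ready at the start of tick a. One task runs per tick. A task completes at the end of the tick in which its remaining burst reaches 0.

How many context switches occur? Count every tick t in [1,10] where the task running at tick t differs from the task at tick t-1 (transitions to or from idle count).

context switches = 5

t=0: vr[B=0] → run B
t=1: vr[B=1024/1277] → run B
t=2: vr[B=2048/1277 H=2048/1277] → run B
t=3: vr[B=3072/1277 H=2048/1277] → run H
t=4: vr[B=3072/1277 H=3072/1277] → run B
t=5: vr[B=4096/1277 H=3072/1277] → run H
t=6: vr[B=4096/1277] → run B
t=7: vr[B=5120/1277] → run B
t=8: vr[B=6144/1277] → run B
t=9: (idle)
t=10: (idle)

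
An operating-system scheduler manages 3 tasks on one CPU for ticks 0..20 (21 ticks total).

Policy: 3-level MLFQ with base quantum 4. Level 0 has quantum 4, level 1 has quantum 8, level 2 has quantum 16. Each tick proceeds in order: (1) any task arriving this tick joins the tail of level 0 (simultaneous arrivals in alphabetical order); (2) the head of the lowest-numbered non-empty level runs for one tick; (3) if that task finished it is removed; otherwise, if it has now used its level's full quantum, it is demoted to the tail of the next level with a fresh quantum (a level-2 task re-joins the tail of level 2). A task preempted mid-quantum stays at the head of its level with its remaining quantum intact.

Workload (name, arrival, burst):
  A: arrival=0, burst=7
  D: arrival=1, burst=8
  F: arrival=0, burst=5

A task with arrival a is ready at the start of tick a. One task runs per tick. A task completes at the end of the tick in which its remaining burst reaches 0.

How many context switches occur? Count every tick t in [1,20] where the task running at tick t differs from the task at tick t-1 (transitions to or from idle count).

context switches = 6

t=0: L0/L1/L2 = AF/-/- → run A
t=1: L0/L1/L2 = AFD/-/- → run A
t=2: L0/L1/L2 = AFD/-/- → run A
t=3: L0/L1/L2 = AFD/-/- → run A
t=4: L0/L1/L2 = FD/A/- → run F
t=5: L0/L1/L2 = FD/A/- → run F
t=6: L0/L1/L2 = FD/A/- → run F
t=7: L0/L1/L2 = FD/A/- → run F
t=8: L0/L1/L2 = D/AF/- → run D
t=9: L0/L1/L2 = D/AF/- → run D
t=10: L0/L1/L2 = D/AF/- → run D
t=11: L0/L1/L2 = D/AF/- → run D
t=12: L0/L1/L2 = -/AFD/- → run A
t=13: L0/L1/L2 = -/AFD/- → run A
t=14: L0/L1/L2 = -/AFD/- → run A
t=15: L0/L1/L2 = -/FD/- → run F
t=16: L0/L1/L2 = -/D/- → run D
t=17: L0/L1/L2 = -/D/- → run D
t=18: L0/L1/L2 = -/D/- → run D
t=19: L0/L1/L2 = -/D/- → run D
t=20: (idle)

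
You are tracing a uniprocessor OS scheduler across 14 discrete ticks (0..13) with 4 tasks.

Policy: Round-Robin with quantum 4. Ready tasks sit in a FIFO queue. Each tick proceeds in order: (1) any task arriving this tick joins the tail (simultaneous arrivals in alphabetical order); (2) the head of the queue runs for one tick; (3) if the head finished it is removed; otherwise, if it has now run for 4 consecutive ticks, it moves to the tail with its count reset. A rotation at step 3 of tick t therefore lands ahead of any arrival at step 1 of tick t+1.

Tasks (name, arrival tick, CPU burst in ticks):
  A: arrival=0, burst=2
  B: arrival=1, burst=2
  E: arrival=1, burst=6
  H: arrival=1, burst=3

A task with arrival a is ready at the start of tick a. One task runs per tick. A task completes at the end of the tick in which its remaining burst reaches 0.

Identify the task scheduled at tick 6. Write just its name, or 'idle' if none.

t=0: queue=[A] q_used=0 → run A
t=1: queue=[A,B,E,H] q_used=1 → run A
t=2: queue=[B,E,H] q_used=0 → run B
t=3: queue=[B,E,H] q_used=1 → run B
t=4: queue=[E,H] q_used=0 → run E
t=5: queue=[E,H] q_used=1 → run E
t=6: queue=[E,H] q_used=2 → run E
t=7: queue=[E,H] q_used=3 → run E
t=8: queue=[H,E] q_used=0 → run H
t=9: queue=[H,E] q_used=1 → run H
t=10: queue=[H,E] q_used=2 → run H
t=11: queue=[E] q_used=0 → run E
t=12: queue=[E] q_used=1 → run E
t=13: (idle)

running at tick 6 = E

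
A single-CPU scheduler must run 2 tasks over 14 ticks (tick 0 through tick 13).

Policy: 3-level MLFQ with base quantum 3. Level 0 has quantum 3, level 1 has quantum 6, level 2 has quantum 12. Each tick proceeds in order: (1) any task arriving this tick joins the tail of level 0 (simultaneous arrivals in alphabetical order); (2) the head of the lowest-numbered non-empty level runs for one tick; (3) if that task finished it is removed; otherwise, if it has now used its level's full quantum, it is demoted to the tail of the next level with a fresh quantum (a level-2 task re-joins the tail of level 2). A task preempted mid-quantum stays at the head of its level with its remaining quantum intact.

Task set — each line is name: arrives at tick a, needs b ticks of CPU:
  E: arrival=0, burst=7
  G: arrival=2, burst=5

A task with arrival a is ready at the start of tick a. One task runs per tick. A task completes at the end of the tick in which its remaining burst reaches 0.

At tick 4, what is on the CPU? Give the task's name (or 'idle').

running at tick 4 = G

t=0: L0/L1/L2 = E/-/- → run E
t=1: L0/L1/L2 = E/-/- → run E
t=2: L0/L1/L2 = EG/-/- → run E
t=3: L0/L1/L2 = G/E/- → run G
t=4: L0/L1/L2 = G/E/- → run G
t=5: L0/L1/L2 = G/E/- → run G
t=6: L0/L1/L2 = -/EG/- → run E
t=7: L0/L1/L2 = -/EG/- → run E
t=8: L0/L1/L2 = -/EG/- → run E
t=9: L0/L1/L2 = -/EG/- → run E
t=10: L0/L1/L2 = -/G/- → run G
t=11: L0/L1/L2 = -/G/- → run G
t=12: (idle)
t=13: (idle)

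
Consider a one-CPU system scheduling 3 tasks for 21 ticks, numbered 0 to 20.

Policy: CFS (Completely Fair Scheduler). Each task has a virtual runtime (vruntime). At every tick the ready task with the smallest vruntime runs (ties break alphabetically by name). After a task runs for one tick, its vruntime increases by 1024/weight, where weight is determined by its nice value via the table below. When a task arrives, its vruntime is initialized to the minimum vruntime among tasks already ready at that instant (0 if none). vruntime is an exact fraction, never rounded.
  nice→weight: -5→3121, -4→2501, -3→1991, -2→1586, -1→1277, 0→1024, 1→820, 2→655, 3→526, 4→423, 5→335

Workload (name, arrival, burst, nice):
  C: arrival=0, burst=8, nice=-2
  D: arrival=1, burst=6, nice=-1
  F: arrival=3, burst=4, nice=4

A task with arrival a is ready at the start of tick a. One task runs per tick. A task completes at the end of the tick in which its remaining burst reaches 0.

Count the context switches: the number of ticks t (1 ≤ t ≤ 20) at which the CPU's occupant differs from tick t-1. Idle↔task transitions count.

context switches = 15

t=0: vr[C=0] → run C
t=1: vr[C=512/793 D=512/793] → run C
t=2: vr[C=1024/793 D=512/793] → run D
t=3: vr[C=1024/793 D=1465856/1012661 F=1024/793] → run C
t=4: vr[C=1536/793 D=1465856/1012661 F=1024/793] → run F
t=5: vr[C=1536/793 D=1465856/1012661 F=1245184/335439] → run D
t=6: vr[C=1536/793 D=2277888/1012661 F=1245184/335439] → run C
t=7: vr[C=2048/793 D=2277888/1012661 F=1245184/335439] → run D
t=8: vr[C=2048/793 D=3089920/1012661 F=1245184/335439] → run C
t=9: vr[C=2560/793 D=3089920/1012661 F=1245184/335439] → run D
t=10: vr[C=2560/793 D=3901952/1012661 F=1245184/335439] → run C
t=11: vr[C=3072/793 D=3901952/1012661 F=1245184/335439] → run F
t=12: vr[C=3072/793 D=3901952/1012661 F=2057216/335439] → run D
t=13: vr[C=3072/793 D=4713984/1012661 F=2057216/335439] → run C
t=14: vr[C=3584/793 D=4713984/1012661 F=2057216/335439] → run C
t=15: vr[D=4713984/1012661 F=2057216/335439] → run D
t=16: vr[F=2057216/335439] → run F
t=17: vr[F=956416/111813] → run F
t=18: (idle)
t=19: (idle)
t=20: (idle)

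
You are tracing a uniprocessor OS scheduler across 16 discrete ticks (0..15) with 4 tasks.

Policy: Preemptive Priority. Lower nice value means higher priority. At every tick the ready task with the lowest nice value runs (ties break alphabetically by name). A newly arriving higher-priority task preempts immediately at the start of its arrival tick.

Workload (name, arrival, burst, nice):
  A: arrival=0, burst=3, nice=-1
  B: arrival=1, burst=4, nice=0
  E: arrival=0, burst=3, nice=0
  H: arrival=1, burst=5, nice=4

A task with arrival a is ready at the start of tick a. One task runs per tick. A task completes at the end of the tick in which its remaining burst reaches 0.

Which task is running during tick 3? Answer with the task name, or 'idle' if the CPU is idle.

running at tick 3 = B

t=0: ready={A,E} → run A
t=1: ready={A,B,E,H} → run A
t=2: ready={A,B,E,H} → run A
t=3: ready={B,E,H} → run B
t=4: ready={B,E,H} → run B
t=5: ready={B,E,H} → run B
t=6: ready={B,E,H} → run B
t=7: ready={E,H} → run E
t=8: ready={E,H} → run E
t=9: ready={E,H} → run E
t=10: ready={H} → run H
t=11: ready={H} → run H
t=12: ready={H} → run H
t=13: ready={H} → run H
t=14: ready={H} → run H
t=15: (idle)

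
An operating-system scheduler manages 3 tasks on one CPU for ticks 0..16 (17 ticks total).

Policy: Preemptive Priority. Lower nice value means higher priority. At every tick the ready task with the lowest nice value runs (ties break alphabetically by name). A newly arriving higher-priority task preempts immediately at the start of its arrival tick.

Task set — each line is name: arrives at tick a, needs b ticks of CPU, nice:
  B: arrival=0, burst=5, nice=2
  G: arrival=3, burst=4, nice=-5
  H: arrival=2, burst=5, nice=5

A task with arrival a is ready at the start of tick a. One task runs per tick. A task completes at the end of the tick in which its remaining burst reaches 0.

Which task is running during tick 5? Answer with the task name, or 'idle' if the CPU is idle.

t=0: ready={B} → run B
t=1: ready={B} → run B
t=2: ready={B,H} → run B
t=3: ready={B,G,H} → run G
t=4: ready={B,G,H} → run G
t=5: ready={B,G,H} → run G
t=6: ready={B,G,H} → run G
t=7: ready={B,H} → run B
t=8: ready={B,H} → run B
t=9: ready={H} → run H
t=10: ready={H} → run H
t=11: ready={H} → run H
t=12: ready={H} → run H
t=13: ready={H} → run H
t=14: (idle)
t=15: (idle)
t=16: (idle)

running at tick 5 = G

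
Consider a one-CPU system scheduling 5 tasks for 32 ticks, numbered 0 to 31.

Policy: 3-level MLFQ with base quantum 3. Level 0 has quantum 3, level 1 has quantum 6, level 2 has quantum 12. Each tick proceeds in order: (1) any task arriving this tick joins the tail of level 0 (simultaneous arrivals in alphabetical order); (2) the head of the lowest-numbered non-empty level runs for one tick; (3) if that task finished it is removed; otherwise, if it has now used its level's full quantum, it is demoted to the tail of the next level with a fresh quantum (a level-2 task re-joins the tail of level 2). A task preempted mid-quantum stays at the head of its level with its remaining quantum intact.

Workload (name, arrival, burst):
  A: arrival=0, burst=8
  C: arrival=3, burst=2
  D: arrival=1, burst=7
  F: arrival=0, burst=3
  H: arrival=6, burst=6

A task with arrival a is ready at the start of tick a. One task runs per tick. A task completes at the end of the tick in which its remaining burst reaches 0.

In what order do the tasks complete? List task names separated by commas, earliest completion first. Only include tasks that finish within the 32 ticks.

t=0: L0/L1/L2 = AF/-/- → run A
t=1: L0/L1/L2 = AFD/-/- → run A
t=2: L0/L1/L2 = AFD/-/- → run A
t=3: L0/L1/L2 = FDC/A/- → run F
t=4: L0/L1/L2 = FDC/A/- → run F
t=5: L0/L1/L2 = FDC/A/- → run F
t=6: L0/L1/L2 = DCH/A/- → run D
t=7: L0/L1/L2 = DCH/A/- → run D
t=8: L0/L1/L2 = DCH/A/- → run D
t=9: L0/L1/L2 = CH/AD/- → run C
t=10: L0/L1/L2 = CH/AD/- → run C
t=11: L0/L1/L2 = H/AD/- → run H
t=12: L0/L1/L2 = H/AD/- → run H
t=13: L0/L1/L2 = H/AD/- → run H
t=14: L0/L1/L2 = -/ADH/- → run A
t=15: L0/L1/L2 = -/ADH/- → run A
t=16: L0/L1/L2 = -/ADH/- → run A
t=17: L0/L1/L2 = -/ADH/- → run A
t=18: L0/L1/L2 = -/ADH/- → run A
t=19: L0/L1/L2 = -/DH/- → run D
t=20: L0/L1/L2 = -/DH/- → run D
t=21: L0/L1/L2 = -/DH/- → run D
t=22: L0/L1/L2 = -/DH/- → run D
t=23: L0/L1/L2 = -/H/- → run H
t=24: L0/L1/L2 = -/H/- → run H
t=25: L0/L1/L2 = -/H/- → run H
t=26: (idle)
t=27: (idle)
t=28: (idle)
t=29: (idle)
t=30: (idle)
t=31: (idle)

completion order = F, C, A, D, H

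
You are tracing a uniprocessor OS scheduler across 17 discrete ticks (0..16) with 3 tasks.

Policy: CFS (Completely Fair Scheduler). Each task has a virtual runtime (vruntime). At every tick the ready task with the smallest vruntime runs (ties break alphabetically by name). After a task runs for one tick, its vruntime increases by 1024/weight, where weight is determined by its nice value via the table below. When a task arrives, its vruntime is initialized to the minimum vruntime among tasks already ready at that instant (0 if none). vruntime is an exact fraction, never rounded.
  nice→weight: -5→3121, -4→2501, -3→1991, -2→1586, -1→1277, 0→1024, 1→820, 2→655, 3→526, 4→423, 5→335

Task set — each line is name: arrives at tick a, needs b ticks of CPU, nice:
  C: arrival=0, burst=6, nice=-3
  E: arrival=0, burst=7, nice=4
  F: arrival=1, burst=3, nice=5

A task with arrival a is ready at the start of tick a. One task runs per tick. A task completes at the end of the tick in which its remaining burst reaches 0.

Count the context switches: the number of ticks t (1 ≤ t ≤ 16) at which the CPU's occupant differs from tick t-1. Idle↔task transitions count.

t=0: vr[C=0 E=0] → run C
t=1: vr[C=1024/1991 E=0 F=0] → run E
t=2: vr[C=1024/1991 E=1024/423 F=0] → run F
t=3: vr[C=1024/1991 E=1024/423 F=1024/335] → run C
t=4: vr[C=2048/1991 E=1024/423 F=1024/335] → run C
t=5: vr[C=3072/1991 E=1024/423 F=1024/335] → run C
t=6: vr[C=4096/1991 E=1024/423 F=1024/335] → run C
t=7: vr[C=5120/1991 E=1024/423 F=1024/335] → run E
t=8: vr[C=5120/1991 E=2048/423 F=1024/335] → run C
t=9: vr[E=2048/423 F=1024/335] → run F
t=10: vr[E=2048/423 F=2048/335] → run E
t=11: vr[E=1024/141 F=2048/335] → run F
t=12: vr[E=1024/141] → run E
t=13: vr[E=4096/423] → run E
t=14: vr[E=5120/423] → run E
t=15: vr[E=2048/141] → run E
t=16: (idle)

context switches = 10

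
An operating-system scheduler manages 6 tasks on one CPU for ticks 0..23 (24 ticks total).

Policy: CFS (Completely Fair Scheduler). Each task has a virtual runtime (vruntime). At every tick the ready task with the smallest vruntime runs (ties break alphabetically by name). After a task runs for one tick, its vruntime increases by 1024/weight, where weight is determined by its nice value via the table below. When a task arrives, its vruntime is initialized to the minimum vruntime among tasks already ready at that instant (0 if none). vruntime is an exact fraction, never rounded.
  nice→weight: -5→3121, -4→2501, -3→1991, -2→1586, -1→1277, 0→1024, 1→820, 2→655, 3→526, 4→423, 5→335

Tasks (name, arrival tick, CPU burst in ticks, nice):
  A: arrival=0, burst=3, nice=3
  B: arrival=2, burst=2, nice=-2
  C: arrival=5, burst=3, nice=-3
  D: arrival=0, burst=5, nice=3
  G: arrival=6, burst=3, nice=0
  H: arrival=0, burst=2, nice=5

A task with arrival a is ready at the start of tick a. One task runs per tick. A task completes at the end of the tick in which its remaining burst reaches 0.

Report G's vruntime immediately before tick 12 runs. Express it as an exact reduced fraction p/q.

vruntime(G, start of tick 12) = 1038/263

t=0: vr[A=0 D=0 H=0] → run A
t=1: vr[A=512/263 D=0 H=0] → run D
t=2: vr[A=512/263 B=0 D=512/263 H=0] → run B
t=3: vr[A=512/263 B=512/793 D=512/263 H=0] → run H
t=4: vr[A=512/263 B=512/793 D=512/263 H=1024/335] → run B
t=5: vr[A=512/263 C=512/263 D=512/263 H=1024/335] → run A
t=6: vr[A=1024/263 C=512/263 D=512/263 G=512/263 H=1024/335] → run C
t=7: vr[A=1024/263 C=1288704/523633 D=512/263 G=512/263 H=1024/335] → run D
t=8: vr[A=1024/263 C=1288704/523633 D=1024/263 G=512/263 H=1024/335] → run G
t=9: vr[A=1024/263 C=1288704/523633 D=1024/263 G=775/263 H=1024/335] → run C
t=10: vr[A=1024/263 C=1558016/523633 D=1024/263 G=775/263 H=1024/335] → run G
t=11: vr[A=1024/263 C=1558016/523633 D=1024/263 G=1038/263 H=1024/335] → run C
t=12: vr[A=1024/263 D=1024/263 G=1038/263 H=1024/335] → run H
t=13: vr[A=1024/263 D=1024/263 G=1038/263] → run A
t=14: vr[D=1024/263 G=1038/263] → run D
t=15: vr[D=1536/263 G=1038/263] → run G
t=16: vr[D=1536/263] → run D
t=17: vr[D=2048/263] → run D
t=18: (idle)
t=19: (idle)
t=20: (idle)
t=21: (idle)
t=22: (idle)
t=23: (idle)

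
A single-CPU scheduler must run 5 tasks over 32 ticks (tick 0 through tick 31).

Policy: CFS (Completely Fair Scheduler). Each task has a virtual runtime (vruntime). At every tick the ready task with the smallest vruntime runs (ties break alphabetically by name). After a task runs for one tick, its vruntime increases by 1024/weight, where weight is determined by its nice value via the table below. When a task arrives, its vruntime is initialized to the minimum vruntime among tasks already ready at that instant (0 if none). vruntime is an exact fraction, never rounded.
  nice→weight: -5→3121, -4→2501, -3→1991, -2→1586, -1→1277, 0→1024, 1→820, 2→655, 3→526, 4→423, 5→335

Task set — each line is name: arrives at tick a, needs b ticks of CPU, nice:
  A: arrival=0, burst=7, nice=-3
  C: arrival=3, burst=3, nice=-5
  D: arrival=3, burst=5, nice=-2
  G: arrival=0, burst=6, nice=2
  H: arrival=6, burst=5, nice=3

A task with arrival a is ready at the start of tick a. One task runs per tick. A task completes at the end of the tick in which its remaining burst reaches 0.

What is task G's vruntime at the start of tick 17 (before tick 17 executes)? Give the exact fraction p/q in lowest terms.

t=0: vr[A=0 G=0] → run A
t=1: vr[A=1024/1991 G=0] → run G
t=2: vr[A=1024/1991 G=1024/655] → run A
t=3: vr[A=2048/1991 C=2048/1991 D=2048/1991 G=1024/655] → run A
t=4: vr[A=3072/1991 C=2048/1991 D=2048/1991 G=1024/655] → run C
t=5: vr[A=3072/1991 C=8430592/6213911 D=2048/1991 G=1024/655] → run D
t=6: vr[A=3072/1991 C=8430592/6213911 D=2643456/1578863 G=1024/655 H=8430592/6213911] → run C
t=7: vr[A=3072/1991 C=10469376/6213911 D=2643456/1578863 G=1024/655 H=8430592/6213911] → run H
t=8: vr[A=3072/1991 C=10469376/6213911 D=2643456/1578863 G=1024/655 H=5398768128/1634258593] → run A
t=9: vr[A=4096/1991 C=10469376/6213911 D=2643456/1578863 G=1024/655 H=5398768128/1634258593] → run G
t=10: vr[A=4096/1991 C=10469376/6213911 D=2643456/1578863 G=2048/655 H=5398768128/1634258593] → run D
t=11: vr[A=4096/1991 C=10469376/6213911 D=3662848/1578863 G=2048/655 H=5398768128/1634258593] → run C
t=12: vr[A=4096/1991 D=3662848/1578863 G=2048/655 H=5398768128/1634258593] → run A
t=13: vr[A=5120/1991 D=3662848/1578863 G=2048/655 H=5398768128/1634258593] → run D
t=14: vr[A=5120/1991 D=4682240/1578863 G=2048/655 H=5398768128/1634258593] → run A
t=15: vr[A=6144/1991 D=4682240/1578863 G=2048/655 H=5398768128/1634258593] → run D
t=16: vr[A=6144/1991 D=5701632/1578863 G=2048/655 H=5398768128/1634258593] → run A
t=17: vr[D=5701632/1578863 G=2048/655 H=5398768128/1634258593] → run G
t=18: vr[D=5701632/1578863 G=3072/655 H=5398768128/1634258593] → run H
t=19: vr[D=5701632/1578863 G=3072/655 H=8580290560/1634258593] → run D
t=20: vr[G=3072/655 H=8580290560/1634258593] → run G
t=21: vr[G=4096/655 H=8580290560/1634258593] → run H
t=22: vr[G=4096/655 H=11761812992/1634258593] → run G
t=23: vr[G=1024/131 H=11761812992/1634258593] → run H
t=24: vr[G=1024/131 H=14943335424/1634258593] → run G
t=25: vr[H=14943335424/1634258593] → run H
t=26: (idle)
t=27: (idle)
t=28: (idle)
t=29: (idle)
t=30: (idle)
t=31: (idle)

vruntime(G, start of tick 17) = 2048/655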